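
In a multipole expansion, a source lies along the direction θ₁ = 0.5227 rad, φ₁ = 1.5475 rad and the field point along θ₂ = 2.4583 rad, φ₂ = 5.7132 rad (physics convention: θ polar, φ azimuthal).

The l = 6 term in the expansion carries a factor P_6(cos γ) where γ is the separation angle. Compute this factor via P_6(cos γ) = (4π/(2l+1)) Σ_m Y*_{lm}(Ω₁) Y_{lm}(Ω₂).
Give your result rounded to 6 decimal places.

Summing Y*_{l m}(θ₁,φ₁)·Y_{l m}(θ₂,φ₂) over m ∈ [−6, 6]; prefactor 4π/(2·6+1) = 0.966644:
  term(m=-6) = (0.000227, 0.000032)   from Y*(Ω₁)=(-0.007405, 0.001042), Y(Ω₂)=(-0.029417, -0.008406)
  term(m=-5) = (0.002323, 0.005372)   from Y*(Ω₁)=(0.005225, 0.044656), Y(Ω₂)=(0.124682, -0.037433)
  term(m=-4) = (-0.029581, 0.041792)   from Y*(Ω₁)=(0.160154, -0.014967), Y(Ω₂)=(-0.207284, 0.241577)
  term(m=-3) = (-0.169311, -0.011747)   from Y*(Ω₁)=(-0.025787, -0.368368), Y(Ω₂)=(0.063752, -0.455163)
  term(m=-2) = (-0.062196, -0.120224)   from Y*(Ω₁)=(-0.493550, 0.023012), Y(Ω₂)=(0.114411, 0.248925)
  term(m=-1) = (-0.022284, 0.036617)   from Y*(Ω₁)=(0.004474, 0.191998), Y(Ω₂)=(0.187909, 0.120440)
  term(m=+0) = (0.133503, 0.000000)   from Y*(Ω₁)=(-0.379311, -0.000000), Y(Ω₂)=(-0.351962, 0.000000)
  term(m=+1) = (-0.022284, -0.036617)   from Y*(Ω₁)=(-0.004474, 0.191998), Y(Ω₂)=(-0.187909, 0.120440)
  term(m=+2) = (-0.062196, 0.120224)   from Y*(Ω₁)=(-0.493550, -0.023012), Y(Ω₂)=(0.114411, -0.248925)
  term(m=+3) = (-0.169311, 0.011747)   from Y*(Ω₁)=(0.025787, -0.368368), Y(Ω₂)=(-0.063752, -0.455163)
  term(m=+4) = (-0.029581, -0.041792)   from Y*(Ω₁)=(0.160154, 0.014967), Y(Ω₂)=(-0.207284, -0.241577)
  term(m=+5) = (0.002323, -0.005372)   from Y*(Ω₁)=(-0.005225, 0.044656), Y(Ω₂)=(-0.124682, -0.037433)
  term(m=+6) = (0.000227, -0.000032)   from Y*(Ω₁)=(-0.007405, -0.001042), Y(Ω₂)=(-0.029417, 0.008406)
Total Σ_m = (-0.428142, -0.000000). Multiply by 0.966644: (-0.413861, -0.000000). P_6(cos γ) = -0.413861

-0.413861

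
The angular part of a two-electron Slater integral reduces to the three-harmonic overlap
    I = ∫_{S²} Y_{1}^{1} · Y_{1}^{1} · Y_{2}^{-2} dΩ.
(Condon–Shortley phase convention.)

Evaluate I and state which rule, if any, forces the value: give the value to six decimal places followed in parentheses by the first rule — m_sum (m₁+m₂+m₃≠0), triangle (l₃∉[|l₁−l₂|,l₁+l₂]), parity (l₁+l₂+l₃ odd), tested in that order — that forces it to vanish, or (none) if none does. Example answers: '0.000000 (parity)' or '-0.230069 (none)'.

Rules hold: Σm=0, L=4 even, 0≤2≤2.
N = 3·3·5 = 45
Δ = 0!·2!·2!/5! = 1/30
Racah Σ t=0..0: t=0:+1/1 = 1/1
⇒ 3j(1 1 2; 0 0 0)² = 2/15, sgn +1
Racah Σ t=0..0: t=0:+1/4 = 1/4
⇒ 3j(1 1 2; 1 1 -2)² = 1/5, sgn +1
4πI² = N·(3j₀)²·(3jₘ)² = 6/5
I = +1·√(1.2/4π) = 0.30901936
No selection rule forces the value: the integral is nonzero (none).

0.309019 (none)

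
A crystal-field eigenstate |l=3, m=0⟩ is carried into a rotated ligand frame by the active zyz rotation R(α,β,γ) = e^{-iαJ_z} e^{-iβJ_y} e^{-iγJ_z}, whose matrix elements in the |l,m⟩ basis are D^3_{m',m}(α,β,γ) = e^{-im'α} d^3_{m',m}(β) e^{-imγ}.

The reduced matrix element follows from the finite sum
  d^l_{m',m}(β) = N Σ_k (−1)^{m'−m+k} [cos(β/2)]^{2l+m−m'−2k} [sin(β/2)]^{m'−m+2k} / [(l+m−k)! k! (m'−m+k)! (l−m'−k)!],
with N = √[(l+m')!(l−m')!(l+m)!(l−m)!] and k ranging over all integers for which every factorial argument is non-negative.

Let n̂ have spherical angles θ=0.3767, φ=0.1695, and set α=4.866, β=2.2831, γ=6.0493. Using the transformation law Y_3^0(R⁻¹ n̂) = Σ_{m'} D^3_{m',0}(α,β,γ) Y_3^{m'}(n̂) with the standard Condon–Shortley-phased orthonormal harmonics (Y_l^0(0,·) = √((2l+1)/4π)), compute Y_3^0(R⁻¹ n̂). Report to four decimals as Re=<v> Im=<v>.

Re=0.2573 Im=0.0000

Need the full column D^3_{m',0} for m'=−3..3 at α=4.8660, β=2.2831, γ=6.0493.
cos(β/2)=0.416186, sin(β/2)=0.909280
d^3_{-3,0}: single k=3 term ⇒ +0.242364;  D = -0.107778+0.217081i
d^3_{-2,0}: k∈[2..3] ⇒ +0.135864 -0.648522 = -0.512658;  D = +0.488654+0.155034i
d^3_{-1,0}: k∈[1..3] ⇒ +0.039330 -0.563204 +0.896118 = +0.372244;  D = +0.056956-0.367861i
d^3_{0,0}: k∈[0..3] ⇒ +0.005197 -0.223247 +1.065630 -0.565178 = +0.282402;  D = +0.282402+0.000000i
d^3_{1,0}: k∈[0..2] ⇒ -0.039330 +0.563204 -0.896118 = -0.372244;  D = -0.056956-0.367861i
d^3_{2,0}: k∈[0..1] ⇒ +0.135864 -0.648522 = -0.512658;  D = +0.488654-0.155034i
d^3_{3,0}: single k=0 term ⇒ -0.242364;  D = +0.107778+0.217081i
Y_3^{m'}(θ=0.3767,φ=0.1695) and Σ D·Y over m':
  (-0.1078+0.2171i)·(+0.0181-0.0101i)  (+0.4887+0.1550i)·(+0.1213-0.0428i)  (+0.0570-0.3679i)·(+0.3894-0.0666i)  (+0.2824+0.0000i)·(+0.4592+0.0000i)  (-0.0570-0.3679i)·(-0.3894-0.0666i)  (+0.4887-0.1550i)·(+0.1213+0.0428i)  (+0.1078+0.2171i)·(-0.0181-0.0101i)
Y_3^0(R⁻¹ n̂) = +0.257281-0.000000i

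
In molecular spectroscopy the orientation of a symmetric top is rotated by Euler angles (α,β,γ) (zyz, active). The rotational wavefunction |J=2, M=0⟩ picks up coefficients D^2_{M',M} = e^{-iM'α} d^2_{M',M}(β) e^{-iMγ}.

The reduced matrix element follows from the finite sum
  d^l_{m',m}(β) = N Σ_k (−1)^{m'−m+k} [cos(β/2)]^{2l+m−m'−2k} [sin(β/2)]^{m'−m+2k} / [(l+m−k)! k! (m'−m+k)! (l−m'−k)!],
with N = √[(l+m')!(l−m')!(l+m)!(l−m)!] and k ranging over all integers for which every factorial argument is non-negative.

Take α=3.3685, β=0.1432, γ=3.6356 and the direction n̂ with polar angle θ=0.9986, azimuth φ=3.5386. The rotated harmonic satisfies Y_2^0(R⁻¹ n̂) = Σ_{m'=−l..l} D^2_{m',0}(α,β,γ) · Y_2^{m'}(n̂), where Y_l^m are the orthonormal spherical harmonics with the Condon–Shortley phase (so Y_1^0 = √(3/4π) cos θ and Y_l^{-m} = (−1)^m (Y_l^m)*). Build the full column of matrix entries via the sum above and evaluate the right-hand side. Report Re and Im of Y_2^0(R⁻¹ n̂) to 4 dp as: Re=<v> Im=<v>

Re=0.0895 Im=0.0000

Need the full column D^2_{m',0} for m'=−2..2 at α=3.3685, β=0.1432, γ=3.6356.
cos(β/2)=0.997438, sin(β/2)=0.071539
d^2_{-2,0}: single k=2 term ⇒ +0.012472;  D = +0.011209+0.005468i
d^2_{-1,0}: k∈[1..2] ⇒ +0.173890 -0.000895 = +0.172996;  D = -0.168561-0.038918i
d^2_{0,0}: k∈[0..2] ⇒ +0.989791 -0.020366 +0.000026 = +0.969450;  D = +0.969450+0.000000i
d^2_{1,0}: k∈[0..1] ⇒ -0.173890 +0.000895 = -0.172996;  D = +0.168561-0.038918i
d^2_{2,0}: single k=0 term ⇒ +0.012472;  D = +0.011209-0.005468i
Y_2^{m'}(θ=0.9986,φ=3.5386) and Σ D·Y over m':
  (+0.0112+0.0055i)·(+0.1914-0.1947i)  (-0.1686-0.0389i)·(-0.3243+0.1360i)  (+0.9695+0.0000i)·(-0.0380+0.0000i)  (+0.1686-0.0389i)·(+0.3243+0.1360i)  (+0.0112-0.0055i)·(+0.1914+0.1947i)
Y_2^0(R⁻¹ n̂) = +0.089532+0.000000i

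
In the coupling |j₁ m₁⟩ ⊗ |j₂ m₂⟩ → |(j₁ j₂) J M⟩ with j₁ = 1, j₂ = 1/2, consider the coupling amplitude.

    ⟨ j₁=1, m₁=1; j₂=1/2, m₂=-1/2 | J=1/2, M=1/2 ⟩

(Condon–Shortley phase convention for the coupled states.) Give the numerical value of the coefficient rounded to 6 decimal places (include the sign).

triangle: 1!*1!*0!/3! = 1/6
(j±m)!: 2!*0!*0!*1!*1!*0! = 2
prefactor² = (2J+1)*Δ*N² = 2/3
  k=0: +1/(0!*1!*0!*0!*1!*0!) = 1
Σ = 1  ⇒  CG² = 2/3*1² = 2/3
CG = +√(2/3) = +0.816497

+0.816497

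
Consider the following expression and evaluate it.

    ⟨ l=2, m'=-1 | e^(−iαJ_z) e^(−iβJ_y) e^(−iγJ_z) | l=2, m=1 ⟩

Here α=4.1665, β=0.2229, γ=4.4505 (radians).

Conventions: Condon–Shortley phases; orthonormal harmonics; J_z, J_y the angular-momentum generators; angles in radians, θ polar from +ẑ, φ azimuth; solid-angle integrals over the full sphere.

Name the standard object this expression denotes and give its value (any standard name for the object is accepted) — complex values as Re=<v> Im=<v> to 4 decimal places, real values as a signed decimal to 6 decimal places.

Wigner D-matrix element, Re=0.0350 Im=-0.0102

This is a Wigner D-matrix element — the rotation-matrix element ⟨l m'| R(α,β,γ) |l m⟩ in the angular-momentum basis.
Split into d^2_{-1,1}(β=0.2229) × two z-phases.
With c≡cos(β/2)=0.993796 and s≡sin(β/2)=0.111219, N=[1·6·6·1]^{1/2}=6.000000
k: max(0,(1)−(-1))=2 … min(2+(1),2−(-1))=3
  k=2: (−1)^0·6.0000/(2)·0.9938^2·0.1112^2 = +0.036650
  k=3: (−1)^1·6.0000/(6)·0.9938^0·0.1112^4 = -0.000153
d^2_{-1,1}(0.2229) = +0.036650 -0.000153 = +0.036497
Attach z-rotation phases: D = e^{-i(-1)(4.1665)}·(+0.036497)·e^{-i(1)(4.4505)} = +0.035035-0.010226i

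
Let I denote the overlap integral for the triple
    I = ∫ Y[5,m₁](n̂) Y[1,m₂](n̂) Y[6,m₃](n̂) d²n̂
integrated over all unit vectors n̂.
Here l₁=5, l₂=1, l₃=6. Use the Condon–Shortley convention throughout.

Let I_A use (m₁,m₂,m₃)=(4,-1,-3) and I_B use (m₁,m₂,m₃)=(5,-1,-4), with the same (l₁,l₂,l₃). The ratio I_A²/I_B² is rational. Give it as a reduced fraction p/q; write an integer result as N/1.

3/1

l's match ⇒ only the (l;m) 3-j factors differ between A and B.
A: triangle coeff Δ(5,1,6) = 1/858; Σ_t [0,0]: t=0:+1/725760 = 1/725760; (3j)²=1/286 [(5 1 6; 4 -1 -3)], sign=-1
B: triangle coeff Δ(5,1,6) = 1/858; Σ_t [0,0]: t=0:+1/7257600 = 1/7257600; (3j)²=1/858 [(5 1 6; 5 -1 -4)], sign=+1
I_A²/I_B² = (1/286)/(1/858) = 3/1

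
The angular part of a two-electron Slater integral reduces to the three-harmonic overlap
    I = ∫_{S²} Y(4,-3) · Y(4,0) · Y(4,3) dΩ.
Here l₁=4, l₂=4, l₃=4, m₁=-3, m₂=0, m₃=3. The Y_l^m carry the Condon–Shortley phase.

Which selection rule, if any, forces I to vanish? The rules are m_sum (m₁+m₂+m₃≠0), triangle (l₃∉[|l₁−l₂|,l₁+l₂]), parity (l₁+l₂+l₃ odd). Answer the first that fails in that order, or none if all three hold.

none

m₁+m₂+m₃ = -3 + 0 + 3 = 0  ✓
triangle: |4−4|=0 ≤ l₃=4 ≤ 4+4=8  ✓
parity: l₁+l₂+l₃ = 12 is even  ✓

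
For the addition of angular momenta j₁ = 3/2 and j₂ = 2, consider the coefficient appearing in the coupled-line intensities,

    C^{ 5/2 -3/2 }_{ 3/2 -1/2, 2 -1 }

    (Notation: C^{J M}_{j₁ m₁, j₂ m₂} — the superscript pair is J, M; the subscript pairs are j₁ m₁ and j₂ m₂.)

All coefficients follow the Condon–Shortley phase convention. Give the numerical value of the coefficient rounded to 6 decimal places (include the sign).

triangle: 1!×2!×3!/7! = 12/5040
(j±m)!: 1!×2!×1!×3!×1!×4! = 288
prefactor² = (2J+1)×Δ×N² = 144/35
  k=0: +1/(0!×1!×2!×1!×0!×2!) = 1/4
  k=1: −1/(1!×0!×1!×0!×1!×3!) = -1/6
Σ = 1/12  ⇒  CG² = 144/35×(1/12)² = 1/35
CG = +√(1/35) = +0.169031

+0.169031  (= +√(1/35))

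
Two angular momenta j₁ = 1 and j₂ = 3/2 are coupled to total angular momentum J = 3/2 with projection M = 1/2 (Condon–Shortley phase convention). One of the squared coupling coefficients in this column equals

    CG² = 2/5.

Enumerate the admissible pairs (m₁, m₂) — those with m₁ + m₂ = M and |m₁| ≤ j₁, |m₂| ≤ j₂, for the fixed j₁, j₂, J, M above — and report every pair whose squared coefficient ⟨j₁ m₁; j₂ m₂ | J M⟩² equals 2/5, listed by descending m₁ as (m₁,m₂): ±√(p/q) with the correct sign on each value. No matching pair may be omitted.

Admissible pairs with m₁+m₂ = M = 1/2: (-1,3/2), (0,1/2), (1,-1/2)
  (m₁,m₂)=(1,-1/2): CG² = 8/15, CG = +√(8/15)
  (m₁,m₂)=(0,1/2): CG² = 1/15, CG = −√(1/15)
  (m₁,m₂)=(-1,3/2): CG² = 2/5, CG = −√(2/5)   ← matches the target
Pairs with CG² = 2/5: (-1,3/2): −√(2/5)

(-1,3/2): −√(2/5)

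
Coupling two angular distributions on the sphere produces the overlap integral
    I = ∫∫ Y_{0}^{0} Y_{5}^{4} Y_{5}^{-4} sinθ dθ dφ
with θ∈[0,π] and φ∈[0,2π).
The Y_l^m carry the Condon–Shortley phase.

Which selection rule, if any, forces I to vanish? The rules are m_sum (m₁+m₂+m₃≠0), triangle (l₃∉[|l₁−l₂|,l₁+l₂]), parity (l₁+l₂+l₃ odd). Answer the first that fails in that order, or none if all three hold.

m₁+m₂+m₃ = 0 + 4 − 4 = 0  ✓
triangle: |0−5|=5 ≤ l₃=5 ≤ 0+5=5  ✓
parity: l₁+l₂+l₃ = 10 is even  ✓

none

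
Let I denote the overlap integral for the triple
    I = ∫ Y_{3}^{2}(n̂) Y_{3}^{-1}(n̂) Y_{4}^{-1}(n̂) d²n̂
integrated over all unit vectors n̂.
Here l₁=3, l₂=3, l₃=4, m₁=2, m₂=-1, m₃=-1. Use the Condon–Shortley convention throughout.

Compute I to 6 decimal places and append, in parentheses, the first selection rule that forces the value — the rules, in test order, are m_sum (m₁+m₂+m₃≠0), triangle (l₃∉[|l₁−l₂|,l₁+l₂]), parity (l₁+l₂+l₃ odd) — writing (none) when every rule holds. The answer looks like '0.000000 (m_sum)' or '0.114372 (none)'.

0.145070 (none)

Checks pass: Σm=0; 10 even; l₃=4∈[0,6].
(2·3+1)(2·3+1)(2·4+1) = 441
Δ: 2! 4! 4! / 11! → 1/34650
sum: t=0:+1/72 t=1:−1/16 t=2:+1/72 = -5/144
3j²(3 3 4; 0 0 0) = Δ·Π!·Σ² = 2/77  (sign -1)
sum: t=0:+1/48 t=1:−1/144 = 1/72
3j²(3 3 4; 2 -1 -1) = Δ·Π!·Σ² = 16/693  (sign -1)
combine: 4πI² = 441·2/77·16/693 = 32/121
take √, sign +1: I = 0.14506992
No selection rule forces the value: the integral is nonzero (none).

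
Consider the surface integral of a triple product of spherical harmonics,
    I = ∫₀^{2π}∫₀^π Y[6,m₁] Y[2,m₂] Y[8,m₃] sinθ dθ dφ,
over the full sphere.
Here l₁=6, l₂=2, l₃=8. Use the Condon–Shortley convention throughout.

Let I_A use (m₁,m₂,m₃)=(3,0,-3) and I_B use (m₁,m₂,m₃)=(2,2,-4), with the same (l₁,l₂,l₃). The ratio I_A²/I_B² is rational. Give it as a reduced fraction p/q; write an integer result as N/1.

l's match ⇒ only the (l;m) 3-j factors differ between A and B.
A: triangle coeff Δ(6,2,8) = 1/30940; Σ_t [0,0]: t=0:+1/8709120 = 1/8709120; (3j)²=55/3094 [(6 2 8; 3 0 -3)], sign=-1
B: triangle coeff Δ(6,2,8) = 1/30940; Σ_t [0,0]: t=0:+1/23224320 = 1/23224320; (3j)²=99/6188 [(6 2 8; 2 2 -4)], sign=+1
I_A²/I_B² = (55/3094)/(99/6188) = 10/9

10/9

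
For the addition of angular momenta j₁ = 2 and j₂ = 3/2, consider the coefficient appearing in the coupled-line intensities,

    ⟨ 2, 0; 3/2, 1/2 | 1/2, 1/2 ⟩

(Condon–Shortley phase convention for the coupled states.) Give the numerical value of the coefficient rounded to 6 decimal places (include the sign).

+0.447214

j₁+j₂−J=3  J+j₁−j₂=1  J−j₁+j₂=0  j₁+j₂+J+1=5
(j₁±m₁, j₂±m₂, J±M) = (2,2,2,1,1,0)
P² = 4/5
sum k=2..2:
  [2] +1/2 = 1/2
S = 1/2
C² = P²·S² = 1/5 ; C = +0.447214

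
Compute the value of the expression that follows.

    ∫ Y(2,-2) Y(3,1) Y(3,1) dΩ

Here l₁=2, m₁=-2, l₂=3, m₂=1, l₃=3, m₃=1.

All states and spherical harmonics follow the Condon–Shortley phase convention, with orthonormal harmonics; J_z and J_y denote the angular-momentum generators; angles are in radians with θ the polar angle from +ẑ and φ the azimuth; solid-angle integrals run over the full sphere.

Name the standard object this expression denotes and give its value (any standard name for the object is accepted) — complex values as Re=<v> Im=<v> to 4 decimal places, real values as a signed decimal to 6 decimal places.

This is a Gaunt coefficient — the integral of a triple product of spherical harmonics over the sphere.
m-sum 0 ✓  L=8 even ✓  1≤3≤5 ✓
Π(2lᵢ+1) = 5×7×7 = 245
triangle coeff Δ(2,3,3) = 1/3780
Σ_t [0,2]: t=0:+1/24 t=1:−1/4 t=2:+1/24 = -1/6
(3j)²=4/105 [(2 3 3; 0 0 0)], sign=+1
Σ_t [2,2]: t=2:+1/16 = 1/16
(3j)²=2/35 [(2 3 3; -2 1 1)], sign=+1
⇒ 4πI² = 8/15
I = (+1)√(8/15/(4π)) = 0.20601291

Gaunt coefficient, +0.206013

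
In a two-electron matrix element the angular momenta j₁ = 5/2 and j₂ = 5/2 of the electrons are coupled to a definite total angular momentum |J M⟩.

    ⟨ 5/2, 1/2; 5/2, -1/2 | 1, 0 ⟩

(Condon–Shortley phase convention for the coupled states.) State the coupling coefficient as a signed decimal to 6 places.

√[3·4!1!1!/7! · 3!2!2!3!1!1!] = √(72/35)
  +(−1)^1/∏(1,3,1,1,0,0)! = -1/6  (running -1/6)
  +(−1)^2/∏(2,2,0,0,1,1)! = 1/4  (running 1/12)
⟨..|..⟩ = √(72/35)·(1/12) = +0.119523

+0.119523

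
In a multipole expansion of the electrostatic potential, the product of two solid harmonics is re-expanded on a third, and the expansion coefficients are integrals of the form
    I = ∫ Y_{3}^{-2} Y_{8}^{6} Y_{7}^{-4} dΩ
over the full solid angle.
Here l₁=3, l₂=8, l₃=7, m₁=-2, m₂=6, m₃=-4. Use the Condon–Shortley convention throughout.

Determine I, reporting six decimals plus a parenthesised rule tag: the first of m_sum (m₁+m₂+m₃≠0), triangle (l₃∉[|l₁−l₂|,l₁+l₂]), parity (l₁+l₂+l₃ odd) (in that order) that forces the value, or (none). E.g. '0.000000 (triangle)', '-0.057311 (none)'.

0.146812 (none)

m-sum 0 ✓  L=18 even ✓  5≤7≤11 ✓
Π(2lᵢ+1) = 7×17×15 = 1785
triangle coeff Δ(3,8,7) = 1/5290740
Σ_t [1,3]: t=1:−1/7257600 t=2:+1/2073600 t=3:−1/7257600 = 1/4838400
(3j)²=252/20995 [(3 8 7; 0 0 0)], sign=-1
Σ_t [3,4]: t=3:−1/479001600 t=4:+1/174182400 = 1/273715200
(3j)²=49/3876 [(3 8 7; -2 6 -4)], sign=-1
⇒ 4πI² = 21609/79781
I = (+1)√(21609/79781/(4π)) = 0.14681238
No selection rule forces the value: the integral is nonzero (none).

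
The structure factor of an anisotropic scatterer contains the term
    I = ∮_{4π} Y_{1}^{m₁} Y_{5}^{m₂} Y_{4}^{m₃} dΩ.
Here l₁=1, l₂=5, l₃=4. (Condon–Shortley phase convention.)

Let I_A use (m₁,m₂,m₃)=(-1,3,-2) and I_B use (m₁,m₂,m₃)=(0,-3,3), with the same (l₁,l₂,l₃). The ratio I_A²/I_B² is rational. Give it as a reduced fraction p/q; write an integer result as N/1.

l's match ⇒ only the (l;m) 3-j factors differ between A and B.
A: triangle coeff Δ(1,5,4) = 1/495; Σ_t [2,2]: t=2:+1/2880 = 1/2880; (3j)²=28/495 [(1 5 4; -1 3 -2)], sign=+1
B: triangle coeff Δ(1,5,4) = 1/495; Σ_t [1,1]: t=1:−1/5040 = -1/5040; (3j)²=16/495 [(1 5 4; 0 -3 3)], sign=+1
I_A²/I_B² = (28/495)/(16/495) = 7/4

7/4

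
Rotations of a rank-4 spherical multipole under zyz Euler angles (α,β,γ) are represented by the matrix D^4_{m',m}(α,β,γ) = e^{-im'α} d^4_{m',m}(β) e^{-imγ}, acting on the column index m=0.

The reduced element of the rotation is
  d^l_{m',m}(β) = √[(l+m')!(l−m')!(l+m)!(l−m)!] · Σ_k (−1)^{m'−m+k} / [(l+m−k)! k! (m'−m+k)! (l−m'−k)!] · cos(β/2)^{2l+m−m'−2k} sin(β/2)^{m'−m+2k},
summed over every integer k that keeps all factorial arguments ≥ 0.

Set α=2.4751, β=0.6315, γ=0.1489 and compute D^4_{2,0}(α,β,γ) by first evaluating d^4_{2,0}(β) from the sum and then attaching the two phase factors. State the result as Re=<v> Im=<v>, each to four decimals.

Re=0.1155 Im=0.4767

First d^4_{2,0}(β=0.6315), then the phase factors e^{-i(2)α} and e^{-i(0)γ}:
c=cos(0.631500/2)=0.950564, s=sin(0.631500/2)=0.310529; N=√[720·2·24·24]=910.735966
k: max(0,(0)−(2))=0 … min(4+(0),4−(2))=2
  k=0: (−1)^2·910.7360/(96)·0.9506^6·0.3105^2 = +0.674861
  k=1: (−1)^3·910.7360/(36)·0.9506^4·0.3105^4 = -0.192055
  k=2: (−1)^4·910.7360/(96)·0.9506^2·0.3105^6 = +0.007686
d^4_{2,0}(0.6315) = +0.674861 -0.192055 +0.007686 = +0.490492
Phases: e^{-i·(2)·2.4751}=+0.235576+0.971856i, e^{-i·(0)·0.1489}=+1.000000+0.000000i ⇒ D=+0.115548+0.476687i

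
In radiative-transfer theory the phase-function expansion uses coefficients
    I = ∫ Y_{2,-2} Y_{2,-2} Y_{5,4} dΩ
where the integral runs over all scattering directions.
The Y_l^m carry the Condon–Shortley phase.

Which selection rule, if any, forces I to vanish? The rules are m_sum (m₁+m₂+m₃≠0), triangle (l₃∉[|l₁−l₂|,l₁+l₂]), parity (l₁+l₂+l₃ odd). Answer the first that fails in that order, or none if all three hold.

triangle

m₁+m₂+m₃ = -2 − 2 + 4 = 0  ✓
triangle: need |l₁−l₂| ≤ l₃ ≤ l₁+l₂ = [0,4]; l₃=5 is outside  ✗
parity: l₁+l₂+l₃ = 9 is odd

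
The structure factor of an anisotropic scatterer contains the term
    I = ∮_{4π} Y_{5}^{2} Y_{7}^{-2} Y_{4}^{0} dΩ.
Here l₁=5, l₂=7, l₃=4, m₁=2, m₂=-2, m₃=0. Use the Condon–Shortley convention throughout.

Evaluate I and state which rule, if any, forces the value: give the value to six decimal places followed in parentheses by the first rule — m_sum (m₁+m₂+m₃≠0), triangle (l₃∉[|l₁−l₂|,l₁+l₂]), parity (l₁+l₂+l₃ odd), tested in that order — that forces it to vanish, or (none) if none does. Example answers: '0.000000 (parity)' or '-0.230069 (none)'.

Rules hold: Σm=0, L=16 even, 2≤4≤12.
N = 11·15·9 = 1485
Δ = 8!·2!·6!/17! = 1/6126120
Racah Σ t=3..5: t=3:−1/69120 t=4:+1/20736 t=5:−1/69120 = 1/51840
⇒ 3j(5 7 4; 0 0 0)² = 280/21879, sgn +1
Racah Σ t=1..3: t=1:−1/483840 t=2:+1/51840 t=3:−1/69120 = 1/362880
⇒ 3j(5 7 4; 2 -2 0)² = 16/17017, sgn +1
4πI² = N·(3j₀)²·(3jₘ)² = 9600/537251
I = +1·√(0.0178687/4π) = 0.03770874
No selection rule forces the value: the integral is nonzero (none).

0.037709 (none)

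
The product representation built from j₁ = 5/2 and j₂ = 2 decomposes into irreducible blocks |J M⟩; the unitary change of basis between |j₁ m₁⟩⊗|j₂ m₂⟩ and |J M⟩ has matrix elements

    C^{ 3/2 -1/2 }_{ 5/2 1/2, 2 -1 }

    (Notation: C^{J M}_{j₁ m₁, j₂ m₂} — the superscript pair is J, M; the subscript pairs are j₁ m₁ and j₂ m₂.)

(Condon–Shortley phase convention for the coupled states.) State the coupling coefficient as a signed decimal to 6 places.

−√(5/21) ≈ -0.487950

triangle: 3!·2!·1!/7! = 12/5040
(j±m)!: 3!·2!·1!·3!·1!·2! = 144
prefactor² = (2J+1)·Δ·N² = 48/35
  k=0: +1/(0!·3!·2!·1!·0!·0!) = 1/12
  k=1: −1/(1!·2!·1!·0!·1!·1!) = -1/2
Σ = -5/12  ⇒  CG² = 48/35·(-5/12)² = 5/21
CG = −√(5/21) = -0.487950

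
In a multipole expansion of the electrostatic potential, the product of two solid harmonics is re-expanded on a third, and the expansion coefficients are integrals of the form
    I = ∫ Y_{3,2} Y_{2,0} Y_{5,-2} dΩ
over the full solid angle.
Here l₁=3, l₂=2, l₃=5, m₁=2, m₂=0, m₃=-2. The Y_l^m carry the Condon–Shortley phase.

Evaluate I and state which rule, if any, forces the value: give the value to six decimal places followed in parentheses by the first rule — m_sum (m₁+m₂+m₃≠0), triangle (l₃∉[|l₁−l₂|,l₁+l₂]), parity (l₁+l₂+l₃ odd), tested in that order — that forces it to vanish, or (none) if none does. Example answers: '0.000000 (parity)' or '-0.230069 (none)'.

0.190188 (none)

Rules hold: Σm=0, L=10 even, 1≤5≤5.
N = 7·5·11 = 385
Δ = 0!·6!·4!/11! = 1/2310
Racah Σ t=0..0: t=0:+1/144 = 1/144
⇒ 3j(3 2 5; 0 0 0)² = 10/231, sgn -1
Racah Σ t=0..0: t=0:+1/480 = 1/480
⇒ 3j(3 2 5; 2 0 -2)² = 3/110, sgn -1
4πI² = N·(3j₀)²·(3jₘ)² = 5/11
I = +1·√(0.454545/4π) = 0.19018827
No selection rule forces the value: the integral is nonzero (none).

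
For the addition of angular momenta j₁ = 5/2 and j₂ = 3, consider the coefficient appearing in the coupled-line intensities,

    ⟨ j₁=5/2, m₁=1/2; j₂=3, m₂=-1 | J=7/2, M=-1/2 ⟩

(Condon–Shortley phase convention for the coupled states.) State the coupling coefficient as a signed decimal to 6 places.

-0.125988

√[8·2!3!4!/10! · 3!2!2!4!3!4!] = √(9216/175)
  +(−1)^0/∏(0,2,2,2,1,2)! = 1/16  (running 1/16)
  +(−1)^1/∏(1,1,1,1,2,3)! = -1/12  (running -1/48)
  +(−1)^2/∏(2,0,0,0,3,4)! = 1/288  (running -5/288)
⟨..|..⟩ = √(9216/175)·(-5/288) = -0.125988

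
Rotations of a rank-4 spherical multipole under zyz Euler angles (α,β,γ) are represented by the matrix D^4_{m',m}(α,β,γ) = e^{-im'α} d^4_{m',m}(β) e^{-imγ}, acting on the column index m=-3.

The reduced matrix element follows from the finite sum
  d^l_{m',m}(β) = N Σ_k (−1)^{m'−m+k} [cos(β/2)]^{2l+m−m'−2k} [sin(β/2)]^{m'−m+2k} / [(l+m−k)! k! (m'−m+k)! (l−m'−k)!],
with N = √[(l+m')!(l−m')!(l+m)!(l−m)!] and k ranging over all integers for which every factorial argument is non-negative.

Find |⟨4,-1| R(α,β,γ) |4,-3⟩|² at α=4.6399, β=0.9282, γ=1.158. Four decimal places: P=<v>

D^4_{-1,-3}(4.6399,0.9282,1.1580) = e^{-i·-1·4.6399}·d^4_{-1,-3}(0.9282)·e^{-i·-3·1.1580}. Compute d first:
With c≡cos(β/2)=0.894225 and s≡sin(β/2)=0.447618, N=[6·120·1·5040]^{1/2}=1904.940944
Admissible k: 0..1 (factorial args all ≥0)
  k=0: (−1)^2·1904.9409/(240)·0.8942^6·0.4476^2 = +0.813141
  k=1: (−1)^3·1904.9409/(144)·0.8942^4·0.4476^4 = -0.339576
d^4_{-1,-3}(0.9282) = +0.813141 -0.339576 = +0.473565
|D^4_{-1,-3}|² = |d^4_{-1,-3}(β)|² = (+0.473565)² = 0.224264 (the z-rotation phases have unit modulus)

P=0.2243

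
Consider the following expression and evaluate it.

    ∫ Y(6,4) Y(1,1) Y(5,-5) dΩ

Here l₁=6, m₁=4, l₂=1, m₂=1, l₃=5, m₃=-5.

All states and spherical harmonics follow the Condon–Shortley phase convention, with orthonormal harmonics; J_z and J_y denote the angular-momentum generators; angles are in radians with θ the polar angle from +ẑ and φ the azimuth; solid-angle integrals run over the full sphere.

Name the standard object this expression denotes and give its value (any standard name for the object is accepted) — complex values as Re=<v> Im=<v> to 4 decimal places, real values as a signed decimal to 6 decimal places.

This is a Gaunt coefficient — the integral of a triple product of spherical harmonics over the sphere.
Checks pass: Σm=0; 12 even; l₃=5∈[5,7].
(2·6+1)(2·1+1)(2·5+1) = 429
Δ: 2! 10! 0! / 13! → 1/858
sum: t=1:−1/14400 = -1/14400
3j²(6 1 5; 0 0 0) = Δ·Π!·Σ² = 6/143  (sign +1)
sum: t=2:+1/7257600 = 1/7257600
3j²(6 1 5; 4 1 -5) = Δ·Π!·Σ² = 1/858  (sign +1)
combine: 4πI² = 429·6/143·1/858 = 3/143
take √, sign +1: I = 0.04085899

Gaunt coefficient, +0.040859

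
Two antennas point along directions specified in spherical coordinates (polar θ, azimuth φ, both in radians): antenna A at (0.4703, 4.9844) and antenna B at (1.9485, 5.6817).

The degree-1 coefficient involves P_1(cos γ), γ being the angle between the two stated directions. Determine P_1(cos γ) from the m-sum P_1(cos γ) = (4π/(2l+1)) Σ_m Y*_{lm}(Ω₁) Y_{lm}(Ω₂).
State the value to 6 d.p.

-0.005856

Term-by-term m-sum for l=1 (normalisation 4π/3 = 4.188790):
  term(m=-1) = +0.038542-0.032286i   from Y*(Ω₁)=+0.042063-0.150806i, Y(Ω₂)=+0.264780+0.181724i
  term(m=+0) = -0.078483+0.000000i   from Y*(Ω₁)=+0.435556-0.000000i, Y(Ω₂)=-0.180190+0.000000i
  term(m=+1) = +0.038542+0.032286i   from Y*(Ω₁)=-0.042063-0.150806i, Y(Ω₂)=-0.264780+0.181724i
Total Σ_m = -0.001398+0.000000i. Multiply by 4.188790: -0.005856+0.000000i. P_1(cos γ) = -0.005856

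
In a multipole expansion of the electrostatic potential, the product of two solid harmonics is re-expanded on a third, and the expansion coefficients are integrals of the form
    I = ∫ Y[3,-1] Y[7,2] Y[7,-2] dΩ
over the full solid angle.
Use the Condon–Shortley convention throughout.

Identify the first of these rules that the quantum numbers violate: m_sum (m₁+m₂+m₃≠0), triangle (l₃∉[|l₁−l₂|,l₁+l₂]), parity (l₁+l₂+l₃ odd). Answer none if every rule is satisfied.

m_sum

Σmᵢ = -1  ✗
l₃∈[|l₁−l₂|,l₁+l₂]=[4,10], have l₃=7
Σlᵢ = 17 ⇒ odd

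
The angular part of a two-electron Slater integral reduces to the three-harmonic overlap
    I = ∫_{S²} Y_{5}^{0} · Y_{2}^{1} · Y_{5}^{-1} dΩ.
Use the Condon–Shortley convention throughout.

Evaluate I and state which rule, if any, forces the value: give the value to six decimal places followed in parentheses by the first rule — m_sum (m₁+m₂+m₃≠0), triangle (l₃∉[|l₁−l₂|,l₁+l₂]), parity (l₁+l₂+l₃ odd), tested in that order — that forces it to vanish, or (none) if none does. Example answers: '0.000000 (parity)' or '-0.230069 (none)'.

-0.036166 (none)

Rules hold: Σm=0, L=12 even, 3≤5≤7.
N = 11·5·11 = 605
Δ = 2!·8!·2!/13! = 1/38610
Racah Σ t=0..2: t=0:+1/2880 t=1:−1/576 t=2:+1/2880 = -1/960
⇒ 3j(5 2 5; 0 0 0)² = 10/429, sgn +1
Racah Σ t=1..2: t=1:−1/1152 t=2:+1/1440 = -1/5760
⇒ 3j(5 2 5; 0 1 -1)² = 1/858, sgn -1
4πI² = N·(3j₀)²·(3jₘ)² = 25/1521
I = -1·√(0.0164366/4π) = -0.03616600
No selection rule forces the value: the integral is nonzero (none).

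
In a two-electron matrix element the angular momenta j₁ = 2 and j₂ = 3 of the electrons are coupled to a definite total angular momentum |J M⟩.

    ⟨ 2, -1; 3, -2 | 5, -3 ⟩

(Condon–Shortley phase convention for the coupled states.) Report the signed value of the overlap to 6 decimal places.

√[11·0!4!6!/11! · 1!3!1!5!2!8!] = √(276480)
  +(−1)^0/∏(0,0,3,1,1,5)! = 1/720  (running 1/720)
⟨..|..⟩ = √(276480)·(1/720) = +0.730297

+0.730297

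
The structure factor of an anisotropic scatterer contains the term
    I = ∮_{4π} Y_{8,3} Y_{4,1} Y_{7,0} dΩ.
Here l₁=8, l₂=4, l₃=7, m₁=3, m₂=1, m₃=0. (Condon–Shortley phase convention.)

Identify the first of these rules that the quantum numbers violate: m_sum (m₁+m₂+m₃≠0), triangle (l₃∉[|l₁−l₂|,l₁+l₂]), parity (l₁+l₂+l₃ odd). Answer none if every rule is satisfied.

Σmᵢ = 4  ✗
l₃∈[|l₁−l₂|,l₁+l₂]=[4,12], have l₃=7
Σlᵢ = 19 ⇒ odd

m_sum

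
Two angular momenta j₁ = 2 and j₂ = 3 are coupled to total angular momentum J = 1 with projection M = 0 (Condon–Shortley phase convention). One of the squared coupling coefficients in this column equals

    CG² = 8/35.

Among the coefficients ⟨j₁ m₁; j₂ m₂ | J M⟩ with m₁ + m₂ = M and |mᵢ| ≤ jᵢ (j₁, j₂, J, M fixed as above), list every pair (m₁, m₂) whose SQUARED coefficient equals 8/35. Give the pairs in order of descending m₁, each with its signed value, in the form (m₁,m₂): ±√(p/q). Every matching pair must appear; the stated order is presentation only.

(1,-1): −√(8/35); (-1,1): −√(8/35)

Admissible pairs with m₁+m₂ = M = 0: (-2,2), (-1,1), (0,0), (1,-1), (2,-2)
  (m₁,m₂)=(2,-2): CG² = 1/7, CG = +√(1/7)
  (m₁,m₂)=(1,-1): CG² = 8/35, CG = −√(8/35)   ← matches the target
  (m₁,m₂)=(0,0): CG² = 9/35, CG = +√(9/35)
  (m₁,m₂)=(-1,1): CG² = 8/35, CG = −√(8/35)   ← matches the target
  (m₁,m₂)=(-2,2): CG² = 1/7, CG = +√(1/7)
Pairs with CG² = 8/35: (1,-1): −√(8/35); (-1,1): −√(8/35)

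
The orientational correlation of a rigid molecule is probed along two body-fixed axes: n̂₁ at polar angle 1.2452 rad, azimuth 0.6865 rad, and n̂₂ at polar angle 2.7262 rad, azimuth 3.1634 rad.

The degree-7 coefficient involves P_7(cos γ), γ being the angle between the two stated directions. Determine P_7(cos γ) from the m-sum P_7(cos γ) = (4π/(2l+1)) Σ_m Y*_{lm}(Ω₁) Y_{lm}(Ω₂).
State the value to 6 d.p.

-0.323517

Term-by-term m-sum for l=7 (normalisation 4π/15 = 0.837758):
  m=-7: (0.03186 - 0.34123j) × (-0.00086 + 0.00013j) = 0.00002 + 0.00030j  (running Σ = 0.00002 + 0.00030j)
  m=-6: (-0.24208 - 0.35892j) × (-0.00733 + 0.00096j) = 0.00212 + 0.00240j  (running Σ = 0.00214 + 0.00270j)
  m=-5: (-0.08860 - 0.02653j) × (-0.03858 + 0.00422j) = 0.00353 + 0.00065j  (running Σ = 0.00567 + 0.00334j)
  m=-4: (0.29148 - 0.12172j) × (-0.13984 + 0.01223j) = -0.03927 + 0.02059j  (running Σ = -0.03360 + 0.02393j)
  m=-3: (0.09966 - 0.18743j) × (-0.34799 + 0.02280j) = -0.03041 + 0.06750j  (running Σ = -0.06401 + 0.09143j)
  m=-2: (0.04628 + 0.23091j) × (-0.53872 + 0.02351j) = -0.03036 - 0.12331j  (running Σ = -0.09437 - 0.03188j)
  m=-1: (0.19147 + 0.15690j) × (-0.32985 + 0.00719j) = -0.06428 - 0.05038j  (running Σ = -0.15865 - 0.08226j)
  m=0: (-0.20892 + 0.00000j) × (0.32960 + 0.00000j) = -0.06886 + 0.00000j  (running Σ = -0.22752 - 0.08226j)
  m=1: (-0.19147 + 0.15690j) × (0.32985 + 0.00719j) = -0.06428 + 0.05038j  (running Σ = -0.29180 - 0.03188j)
  m=2: (0.04628 - 0.23091j) × (-0.53872 - 0.02351j) = -0.03036 + 0.12331j  (running Σ = -0.32216 + 0.09143j)
  m=3: (-0.09966 - 0.18743j) × (0.34799 + 0.02280j) = -0.03041 - 0.06750j  (running Σ = -0.35257 + 0.02393j)
  m=4: (0.29148 + 0.12172j) × (-0.13984 - 0.01223j) = -0.03927 - 0.02059j  (running Σ = -0.39184 + 0.00334j)
  m=5: (0.08860 - 0.02653j) × (0.03858 + 0.00422j) = 0.00353 - 0.00065j  (running Σ = -0.38831 + 0.00270j)
  m=6: (-0.24208 + 0.35892j) × (-0.00733 - 0.00096j) = 0.00212 - 0.00240j  (running Σ = -0.38619 + 0.00030j)
  m=7: (-0.03186 - 0.34123j) × (0.00086 + 0.00013j) = 0.00002 - 0.00030j  (running Σ = -0.38617 - 0.00000j)
Σ over m = -0.38617 - 0.00000j; ×(4π/15) → -0.32352 - 0.00000j. Real part: -0.323517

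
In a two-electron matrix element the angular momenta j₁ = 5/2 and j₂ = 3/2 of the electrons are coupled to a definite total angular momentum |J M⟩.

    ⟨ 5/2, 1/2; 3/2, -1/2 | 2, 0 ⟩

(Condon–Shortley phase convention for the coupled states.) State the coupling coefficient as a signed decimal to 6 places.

−√(1/14) = -0.267261

triangle: 2!*3!*1!/7! = 12/5040
(j±m)!: 3!*2!*1!*2!*2!*2! = 96
prefactor² = (2J+1)*Δ*N² = 8/7
  k=0: +1/(0!*2!*2!*1!*1!*0!) = 1/4
  k=1: −1/(1!*1!*1!*0!*2!*1!) = -1/2
Σ = -1/4  ⇒  CG² = 8/7*(-1/4)² = 1/14
CG = −√(1/14) = -0.267261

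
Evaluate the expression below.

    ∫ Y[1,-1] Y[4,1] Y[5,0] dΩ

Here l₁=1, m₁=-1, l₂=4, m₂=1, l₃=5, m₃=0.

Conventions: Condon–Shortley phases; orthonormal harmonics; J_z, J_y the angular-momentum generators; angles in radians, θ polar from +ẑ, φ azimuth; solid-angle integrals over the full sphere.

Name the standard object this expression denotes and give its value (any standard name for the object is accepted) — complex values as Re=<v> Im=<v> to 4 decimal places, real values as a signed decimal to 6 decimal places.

Gaunt coefficient, +0.155288

This is a Gaunt coefficient — the integral of a triple product of spherical harmonics over the sphere.
m-sum 0 ✓  L=10 even ✓  3≤5≤5 ✓
Π(2lᵢ+1) = 3×9×11 = 297
triangle coeff Δ(1,4,5) = 1/495
Σ_t [0,0]: t=0:+1/576 = 1/576
(3j)²=5/99 [(1 4 5; 0 0 0)], sign=-1
Σ_t [0,0]: t=0:+1/1440 = 1/1440
(3j)²=2/99 [(1 4 5; -1 1 0)], sign=-1
⇒ 4πI² = 10/33
I = (+1)√(10/33/(4π)) = 0.15528807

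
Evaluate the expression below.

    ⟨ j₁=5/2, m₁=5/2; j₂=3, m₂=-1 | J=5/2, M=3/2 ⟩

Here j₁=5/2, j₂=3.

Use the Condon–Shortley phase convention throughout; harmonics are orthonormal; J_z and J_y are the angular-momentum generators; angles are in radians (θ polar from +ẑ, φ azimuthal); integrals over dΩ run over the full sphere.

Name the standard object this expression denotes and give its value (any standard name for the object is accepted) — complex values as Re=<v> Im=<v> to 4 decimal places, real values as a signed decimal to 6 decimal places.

This is a Clebsch–Gordan (vector-coupling) coefficient.
j₁+j₂−J=3  J+j₁−j₂=2  J−j₁+j₂=3  j₁+j₂+J+1=9
(j₁±m₁, j₂±m₂, J±M) = (5,0,2,4,4,1)
P² = 1152/7
sum k=0..0:
  [0] +1/24 = 1/24
S = 1/24
C² = P²·S² = 2/7 ; C = +0.534522

Clebsch–Gordan coefficient, +√(2/7) ≈ +0.534522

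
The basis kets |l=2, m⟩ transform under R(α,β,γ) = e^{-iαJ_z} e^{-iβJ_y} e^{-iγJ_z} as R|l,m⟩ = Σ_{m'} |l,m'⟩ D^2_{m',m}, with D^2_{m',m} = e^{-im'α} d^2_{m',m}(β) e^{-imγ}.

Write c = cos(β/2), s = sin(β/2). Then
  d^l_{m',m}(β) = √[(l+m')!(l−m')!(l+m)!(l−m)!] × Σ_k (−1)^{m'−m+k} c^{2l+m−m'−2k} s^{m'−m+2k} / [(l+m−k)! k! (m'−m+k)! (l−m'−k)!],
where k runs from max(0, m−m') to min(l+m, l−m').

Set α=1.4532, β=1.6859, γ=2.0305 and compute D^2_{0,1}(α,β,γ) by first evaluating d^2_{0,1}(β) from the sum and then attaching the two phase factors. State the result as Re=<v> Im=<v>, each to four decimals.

Re=0.0620 Im=0.1252

First d^2_{0,1}(β=1.6859), then the phase factors e^{-i(0)α} and e^{-i(1)γ}:
c=cos(1.685900/2)=0.665263, s=sin(1.685900/2)=0.746609; N=√[2·2·6·1]=4.898979
k∈{1,2} keeps every argument non-negative
  k=1: (−1)^0·4.8990/(2)·0.6653^3·0.7466^1 = +0.538455
  k=2: (−1)^1·4.8990/(2)·0.6653^1·0.7466^3 = -0.678186
d^2_{0,1}(1.6859) = +0.538455 -0.678186 = -0.139731
D = (+1.000000+0.000000i)·(-0.139731)·(-0.443683-0.896184i) = +0.061996+0.125224i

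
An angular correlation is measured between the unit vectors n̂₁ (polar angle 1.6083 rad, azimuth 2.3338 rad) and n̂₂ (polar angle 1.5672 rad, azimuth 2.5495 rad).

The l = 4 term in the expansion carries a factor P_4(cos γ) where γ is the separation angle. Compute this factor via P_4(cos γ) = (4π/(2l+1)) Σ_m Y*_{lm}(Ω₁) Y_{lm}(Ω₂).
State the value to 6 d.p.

0.772709

Expand P_4 via completeness: Σ_{m} conj(Y_{4,m}) at Ω₁ times Y_{4,m} at Ω₂ —
  [-4]  conj(Y_{4,-4})(Ω₁) = -0.43952 + 0.03948j ; Y_{4,-4}(Ω₂) = -0.31670 + 0.30908j ; Δ = 0.12699 - 0.14835j
  [-3]  conj(Y_{4,-3})(Ω₁) = -0.03526 - 0.03082j ; Y_{4,-3}(Ω₂) = 0.00092 - 0.00441j ; Δ = -0.00017 + 0.00013j
  [-2]  conj(Y_{4,-2})(Ω₁) = 0.01481 + 0.33043j ; Y_{4,-2}(Ω₂) = -0.12612 - 0.30980j ; Δ = 0.10050 - 0.04626j
  [-1]  conj(Y_{4,-1})(Ω₁) = -0.03663 + 0.03831j ; Y_{4,-1}(Ω₂) = 0.00424 + 0.00285j ; Δ = -0.00026 + 0.00006j
  [+0]  conj(Y_{4,0})(Ω₁) = 0.31290 + 0.00000j ; Y_{4,0}(Ω₂) = 0.31732 + 0.00000j ; Δ = 0.09929 + 0.00000j
  [+1]  conj(Y_{4,1})(Ω₁) = 0.03663 + 0.03831j ; Y_{4,1}(Ω₂) = -0.00424 + 0.00285j ; Δ = -0.00026 - 0.00006j
  [+2]  conj(Y_{4,2})(Ω₁) = 0.01481 - 0.33043j ; Y_{4,2}(Ω₂) = -0.12612 + 0.30980j ; Δ = 0.10050 + 0.04626j
  [+3]  conj(Y_{4,3})(Ω₁) = 0.03526 - 0.03082j ; Y_{4,3}(Ω₂) = -0.00092 - 0.00441j ; Δ = -0.00017 - 0.00013j
  [+4]  conj(Y_{4,4})(Ω₁) = -0.43952 - 0.03948j ; Y_{4,4}(Ω₂) = -0.31670 - 0.30908j ; Δ = 0.12699 + 0.14835j
Total Σ_m = 0.55341 + 0.00000j. Multiply by 1.396263: 0.77271 + 0.00000j. P_4(cos γ) = 0.772709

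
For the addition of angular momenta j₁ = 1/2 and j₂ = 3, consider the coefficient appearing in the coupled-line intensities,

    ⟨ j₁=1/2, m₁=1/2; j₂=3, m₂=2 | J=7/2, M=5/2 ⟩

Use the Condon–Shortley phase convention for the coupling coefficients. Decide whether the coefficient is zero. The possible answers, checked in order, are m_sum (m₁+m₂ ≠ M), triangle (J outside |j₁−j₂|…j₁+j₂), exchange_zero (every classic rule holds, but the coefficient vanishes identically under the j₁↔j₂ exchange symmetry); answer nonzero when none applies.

nonzero

m-sum: m₁+m₂ = 1/2+2 = 5/2, M = 5/2  ✓
triangle: |j₁−j₂| = 5/2 ≤ J = 7/2 ≤ j₁+j₂ = 7/2  ✓
exchange: j₁≠j₂ or m₁≠m₂ — the exchange symmetry imposes no constraint here
value check: CG = +√(6/7) = +0.925820 ≠ 0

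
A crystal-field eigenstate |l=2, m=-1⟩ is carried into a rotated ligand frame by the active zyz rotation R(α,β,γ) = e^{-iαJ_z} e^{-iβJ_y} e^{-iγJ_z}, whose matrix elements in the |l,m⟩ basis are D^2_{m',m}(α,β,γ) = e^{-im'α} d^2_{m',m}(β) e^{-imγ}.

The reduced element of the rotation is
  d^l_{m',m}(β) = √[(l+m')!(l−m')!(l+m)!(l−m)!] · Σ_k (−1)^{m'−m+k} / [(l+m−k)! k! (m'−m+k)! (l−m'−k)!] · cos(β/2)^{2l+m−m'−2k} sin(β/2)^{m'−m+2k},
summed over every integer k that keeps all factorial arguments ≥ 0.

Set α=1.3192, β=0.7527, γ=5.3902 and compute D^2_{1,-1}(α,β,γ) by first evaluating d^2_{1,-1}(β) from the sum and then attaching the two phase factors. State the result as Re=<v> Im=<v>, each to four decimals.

Re=-0.1988 Im=-0.2662

First d^2_{1,-1}(β=0.7527), then the phase factors e^{-i(1)α} and e^{-i(-1)γ}:
With c≡cos(β/2)=0.930012 and s≡sin(β/2)=0.367528, N=[6·1·1·6]^{1/2}=6.000000
The bounds max(0,m−m')=0 and min(l+m,l−m')=1 give 2 terms
  k=0: (−1)^2·6.0000/(2)·0.9300^2·0.3675^2 = +0.350494
  k=1: (−1)^3·6.0000/(6)·0.9300^0·0.3675^4 = -0.018246
d^2_{1,-1}(0.7527) = +0.350494 -0.018246 = +0.332248
D = (+0.248950-0.968516i)·(+0.332248)·(+0.627089-0.778947i) = -0.198787-0.266219i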